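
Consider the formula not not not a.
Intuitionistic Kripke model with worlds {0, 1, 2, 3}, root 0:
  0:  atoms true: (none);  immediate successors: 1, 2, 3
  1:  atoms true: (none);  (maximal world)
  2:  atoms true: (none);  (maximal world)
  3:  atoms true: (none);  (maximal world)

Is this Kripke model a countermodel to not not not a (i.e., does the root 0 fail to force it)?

No

0 forces not not not a: no world accessible from 0 forces not not a.
So the root 0 forces not not not a; the model is not a countermodel.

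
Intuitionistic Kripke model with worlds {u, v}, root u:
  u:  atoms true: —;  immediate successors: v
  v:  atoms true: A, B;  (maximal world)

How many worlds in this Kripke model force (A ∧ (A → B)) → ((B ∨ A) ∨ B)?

2

u: forces it.
v: forces it.
Worlds forcing the formula: {u, v}.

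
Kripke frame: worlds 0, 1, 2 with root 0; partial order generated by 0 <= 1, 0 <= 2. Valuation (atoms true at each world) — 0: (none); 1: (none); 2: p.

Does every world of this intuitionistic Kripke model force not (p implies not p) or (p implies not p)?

Not every world: 0 does not force not (p implies not p) or (p implies not p).
0 does not force not (p implies not p) or (p implies not p): neither disjunct is forced at 0.
0 does not force not (p implies not p) since 1 is accessible from 0 and 1 forces p implies not p.
1 forces p implies not p vacuously: no world accessible from 1 forces the antecedent p.

No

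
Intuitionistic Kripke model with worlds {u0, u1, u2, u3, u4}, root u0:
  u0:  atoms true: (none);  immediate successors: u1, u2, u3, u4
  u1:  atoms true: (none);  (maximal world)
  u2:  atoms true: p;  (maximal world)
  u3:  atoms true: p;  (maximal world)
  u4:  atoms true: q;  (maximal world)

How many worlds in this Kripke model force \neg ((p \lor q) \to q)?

2

u0: does not force it — u0 \nVdash \neg ((p \lor q) \to q) since u1 is accessible from u0 and u1 \Vdash (p \lor q) \to q.
u1: does not force it — u1 \nVdash \neg ((p \lor q) \to q) since u1 is accessible from u1 and u1 \Vdash (p \lor q) \to q.
u2: forces it.
u3: forces it.
u4: does not force it — u4 \nVdash \neg ((p \lor q) \to q) since u4 is accessible from u4 and u4 \Vdash (p \lor q) \to q.
Worlds forcing the formula: {u2, u3}.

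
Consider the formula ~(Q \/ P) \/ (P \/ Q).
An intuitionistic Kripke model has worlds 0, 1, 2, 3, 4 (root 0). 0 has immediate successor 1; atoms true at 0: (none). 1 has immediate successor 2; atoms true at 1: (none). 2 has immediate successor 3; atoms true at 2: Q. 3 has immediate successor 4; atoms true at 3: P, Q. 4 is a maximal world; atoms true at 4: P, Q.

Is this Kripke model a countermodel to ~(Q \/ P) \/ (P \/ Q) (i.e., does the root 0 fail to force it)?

Yes

0 ||-/- ~(Q \/ P) \/ (P \/ Q): neither disjunct is forced at 0.
0 ||-/- ~(Q \/ P) since 2 is accessible from 0 and 2 ||- Q \/ P.
2 ||- Q \/ P via the disjunct Q.
So the root 0 does not force ~(Q \/ P) \/ (P \/ Q); the model is a countermodel.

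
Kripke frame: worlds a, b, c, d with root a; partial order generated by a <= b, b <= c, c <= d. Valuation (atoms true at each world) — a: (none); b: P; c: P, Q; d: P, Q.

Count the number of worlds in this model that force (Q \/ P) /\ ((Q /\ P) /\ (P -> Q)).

2

a: does not force it — a ||-/- (Q \/ P) /\ ((Q /\ P) /\ (P -> Q)) since a fails Q \/ P.
b: does not force it — b ||-/- (Q \/ P) /\ ((Q /\ P) /\ (P -> Q)) since b fails (Q /\ P) /\ (P -> Q).
c: forces it.
d: forces it.
Worlds forcing the formula: {c, d}.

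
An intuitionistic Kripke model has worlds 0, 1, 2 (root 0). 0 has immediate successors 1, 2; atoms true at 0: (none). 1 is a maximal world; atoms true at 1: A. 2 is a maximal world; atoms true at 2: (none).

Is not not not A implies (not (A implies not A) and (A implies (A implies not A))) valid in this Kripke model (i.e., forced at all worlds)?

Not every world: 0 does not force not not not A implies (not (A implies not A) and (A implies (A implies not A))).
0 does not force not not not A implies (not (A implies not A) and (A implies (A implies not A))): at the accessible world 2, 2 forces not not not A but 2 does not force not (A implies not A) and (A implies (A implies not A)).
2 does not force not (A implies not A) and (A implies (A implies not A)) since 2 fails not (A implies not A).

No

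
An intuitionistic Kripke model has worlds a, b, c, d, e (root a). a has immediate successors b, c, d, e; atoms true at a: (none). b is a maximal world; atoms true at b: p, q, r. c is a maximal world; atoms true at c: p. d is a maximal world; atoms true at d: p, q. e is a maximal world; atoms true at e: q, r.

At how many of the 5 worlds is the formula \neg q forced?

1

a: does not force it — a \nVdash \neg q since b is accessible from a and b \Vdash q.
b: does not force it.
c: forces it.
d: does not force it.
e: does not force it.
Worlds forcing the formula: {c}.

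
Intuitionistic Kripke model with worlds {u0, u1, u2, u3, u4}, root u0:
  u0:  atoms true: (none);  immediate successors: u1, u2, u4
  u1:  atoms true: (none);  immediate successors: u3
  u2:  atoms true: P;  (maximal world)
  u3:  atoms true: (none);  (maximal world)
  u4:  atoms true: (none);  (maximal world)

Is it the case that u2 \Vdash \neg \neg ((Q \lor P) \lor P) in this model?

u2 \Vdash \neg \neg ((Q \lor P) \lor P): no world accessible from u2 forces \neg ((Q \lor P) \lor P).

Yes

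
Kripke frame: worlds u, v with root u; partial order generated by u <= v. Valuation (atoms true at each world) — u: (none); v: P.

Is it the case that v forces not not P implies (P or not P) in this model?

v forces not not P implies (P or not P): every world accessible from v that forces not not P (namely v) also forces P or not P.

Yes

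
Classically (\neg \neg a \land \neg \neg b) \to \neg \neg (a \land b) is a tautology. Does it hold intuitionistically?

This is the distribution of double negation over conjunction, which is intuitionistically derivable.
Assume \neg \neg a, \neg \neg b, and \neg (a \land b). From a we'd get \neg b (since a \land b is refuted), contradicting \neg \neg b; so \neg a, contradicting \neg \neg a.

Yes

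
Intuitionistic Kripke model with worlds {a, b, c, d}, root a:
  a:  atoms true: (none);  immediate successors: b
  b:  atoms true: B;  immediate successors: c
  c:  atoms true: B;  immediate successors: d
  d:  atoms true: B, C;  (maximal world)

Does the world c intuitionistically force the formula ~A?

Yes

c ||- ~A: no world accessible from c forces A.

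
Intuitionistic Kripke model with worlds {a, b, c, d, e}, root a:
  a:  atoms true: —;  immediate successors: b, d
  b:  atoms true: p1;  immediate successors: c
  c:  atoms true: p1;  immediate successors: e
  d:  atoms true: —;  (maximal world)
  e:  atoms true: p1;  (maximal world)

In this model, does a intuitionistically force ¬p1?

a ⊮ ¬p1 since b is accessible from a and b ⊩ p1.

No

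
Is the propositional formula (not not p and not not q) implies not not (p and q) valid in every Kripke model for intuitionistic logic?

This is the distribution of double negation over conjunction, which is intuitionistically derivable.
Assume not not p, not not q, and not (p and q). From p we'd get not q (since p and q is refuted), contradicting not not q; so not p, contradicting not not p.

Yes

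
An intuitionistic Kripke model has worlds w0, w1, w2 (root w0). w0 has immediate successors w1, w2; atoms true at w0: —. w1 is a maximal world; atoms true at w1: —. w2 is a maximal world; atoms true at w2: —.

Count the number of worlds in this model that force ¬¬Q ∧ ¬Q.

0

w0: does not force it — w0 ⊮ ¬¬Q ∧ ¬Q since w0 fails ¬¬Q.
w1: does not force it — w1 ⊮ ¬¬Q ∧ ¬Q since w1 fails ¬¬Q.
w2: does not force it.
Worlds forcing the formula: { }.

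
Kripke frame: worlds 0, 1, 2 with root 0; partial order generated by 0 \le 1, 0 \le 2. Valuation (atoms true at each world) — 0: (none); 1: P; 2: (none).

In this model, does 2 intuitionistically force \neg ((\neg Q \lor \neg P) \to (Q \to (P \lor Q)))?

No

2 \nVdash \neg ((\neg Q \lor \neg P) \to (Q \to (P \lor Q))) since 2 is accessible from 2 and 2 \Vdash (\neg Q \lor \neg P) \to (Q \to (P \lor Q)).
2 \Vdash (\neg Q \lor \neg P) \to (Q \to (P \lor Q)): every world accessible from 2 that forces \neg Q \lor \neg P (namely 2) also forces Q \to (P \lor Q).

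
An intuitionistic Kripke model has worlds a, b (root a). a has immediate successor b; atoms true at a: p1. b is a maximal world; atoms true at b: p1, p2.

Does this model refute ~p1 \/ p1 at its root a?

a ||- ~p1 \/ p1 via the disjunct p1.
So the root a forces ~p1 \/ p1; the model is not a countermodel.

No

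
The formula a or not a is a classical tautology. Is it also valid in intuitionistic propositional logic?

No

This is the law of excluded middle, which is not intuitionistically valid.
A Kripke countermodel: worlds w0, w1; order generated by w0 <= w1; atoms true at each world — w0:{}; w1:{a}.
w0 does not force a or not a: neither disjunct is forced at w0.
w0 lacks atom a, so w0 does not force a.
So the root w0 does not force the formula.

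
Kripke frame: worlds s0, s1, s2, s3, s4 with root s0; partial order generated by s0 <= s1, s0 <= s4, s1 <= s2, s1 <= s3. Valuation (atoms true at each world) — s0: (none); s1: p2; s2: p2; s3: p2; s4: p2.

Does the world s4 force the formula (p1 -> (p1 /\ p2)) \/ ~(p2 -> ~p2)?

Yes

s4 ||- (p1 -> (p1 /\ p2)) \/ ~(p2 -> ~p2) via the disjunct p1 -> (p1 /\ p2).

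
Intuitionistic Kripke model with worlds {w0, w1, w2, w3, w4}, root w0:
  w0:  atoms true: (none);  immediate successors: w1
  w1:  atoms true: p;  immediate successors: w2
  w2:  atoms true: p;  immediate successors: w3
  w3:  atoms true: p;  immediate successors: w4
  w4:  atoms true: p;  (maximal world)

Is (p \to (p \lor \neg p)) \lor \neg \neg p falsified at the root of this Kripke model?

w0 \Vdash (p \to (p \lor \neg p)) \lor \neg \neg p via the disjunct p \to (p \lor \neg p).
So the root w0 forces (p \to (p \lor \neg p)) \lor \neg \neg p; the model is not a countermodel.

No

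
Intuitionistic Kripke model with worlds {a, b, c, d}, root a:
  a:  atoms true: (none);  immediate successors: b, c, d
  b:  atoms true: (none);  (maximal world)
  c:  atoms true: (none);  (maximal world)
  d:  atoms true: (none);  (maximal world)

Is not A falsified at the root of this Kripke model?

a forces not A: no world accessible from a forces A.
So the root a forces not A; the model is not a countermodel.

No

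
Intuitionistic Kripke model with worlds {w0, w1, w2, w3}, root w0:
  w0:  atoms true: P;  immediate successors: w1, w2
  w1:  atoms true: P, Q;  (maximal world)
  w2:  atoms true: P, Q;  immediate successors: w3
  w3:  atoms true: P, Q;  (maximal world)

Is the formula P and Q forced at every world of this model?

No

Not every world: w0 does not force P and Q.
w0 does not force P and Q since w0 fails Q.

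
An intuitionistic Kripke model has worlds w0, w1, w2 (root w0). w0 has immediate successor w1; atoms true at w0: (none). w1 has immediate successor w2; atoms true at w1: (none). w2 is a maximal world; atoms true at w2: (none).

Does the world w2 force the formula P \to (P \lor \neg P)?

w2 \Vdash P \to (P \lor \neg P) vacuously: no world accessible from w2 forces the antecedent P.

Yes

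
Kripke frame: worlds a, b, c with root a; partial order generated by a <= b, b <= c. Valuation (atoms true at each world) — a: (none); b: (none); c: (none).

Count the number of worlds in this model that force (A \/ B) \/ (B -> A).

3

a: forces it.
b: forces it.
c: forces it.
Worlds forcing the formula: {a, b, c}.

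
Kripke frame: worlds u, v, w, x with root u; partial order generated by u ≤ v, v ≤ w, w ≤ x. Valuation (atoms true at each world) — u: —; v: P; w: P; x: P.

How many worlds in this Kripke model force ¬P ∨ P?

u: does not force it — u ⊮ ¬P ∨ P: neither disjunct is forced at u.
v: forces it.
w: forces it.
x: forces it.
Worlds forcing the formula: {v, w, x}.

3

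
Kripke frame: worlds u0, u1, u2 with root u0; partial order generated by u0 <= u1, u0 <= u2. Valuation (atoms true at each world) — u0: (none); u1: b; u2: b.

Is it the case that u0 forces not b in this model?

u0 does not force not b since u1 is accessible from u0 and u1 forces b.

No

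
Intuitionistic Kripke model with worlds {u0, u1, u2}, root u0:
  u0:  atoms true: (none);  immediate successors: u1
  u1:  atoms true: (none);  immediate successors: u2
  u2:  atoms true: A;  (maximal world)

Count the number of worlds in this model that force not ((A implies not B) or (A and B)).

u0: does not force it — u0 does not force not ((A implies not B) or (A and B)) since u0 is accessible from u0 and u0 forces (A implies not B) or (A and B).
u1: does not force it.
u2: does not force it.
Worlds forcing the formula: { }.

0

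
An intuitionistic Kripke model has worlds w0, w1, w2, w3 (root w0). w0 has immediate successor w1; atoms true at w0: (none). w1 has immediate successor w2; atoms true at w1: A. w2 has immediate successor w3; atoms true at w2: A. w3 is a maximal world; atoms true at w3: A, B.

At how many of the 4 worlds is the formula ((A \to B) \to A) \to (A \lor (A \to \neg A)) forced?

w0: does not force it — w0 \nVdash ((A \to B) \to A) \to (A \lor (A \to \neg A)): already at w0 itself, w0 \Vdash (A \to B) \to A but w0 \nVdash A \lor (A \to \neg A).
w1: forces it.
w2: forces it.
w3: forces it.
Worlds forcing the formula: {w1, w2, w3}.

3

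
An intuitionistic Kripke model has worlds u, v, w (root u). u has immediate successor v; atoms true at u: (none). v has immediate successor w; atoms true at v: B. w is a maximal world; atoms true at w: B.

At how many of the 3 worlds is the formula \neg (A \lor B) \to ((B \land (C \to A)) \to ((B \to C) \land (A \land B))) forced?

u: forces it.
v: forces it.
w: forces it.
Worlds forcing the formula: {u, v, w}.

3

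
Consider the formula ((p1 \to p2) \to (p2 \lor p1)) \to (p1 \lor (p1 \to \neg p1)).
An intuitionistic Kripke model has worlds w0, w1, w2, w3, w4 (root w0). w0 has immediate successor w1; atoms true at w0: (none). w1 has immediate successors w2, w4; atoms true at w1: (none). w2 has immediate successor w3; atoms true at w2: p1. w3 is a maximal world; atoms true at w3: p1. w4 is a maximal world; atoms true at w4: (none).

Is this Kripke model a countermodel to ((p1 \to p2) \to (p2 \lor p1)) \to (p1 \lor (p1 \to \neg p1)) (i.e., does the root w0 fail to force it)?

w0 \Vdash ((p1 \to p2) \to (p2 \lor p1)) \to (p1 \lor (p1 \to \neg p1)): every world accessible from w0 that forces (p1 \to p2) \to (p2 \lor p1) (namely w2, w3) also forces p1 \lor (p1 \to \neg p1).
So the root w0 forces ((p1 \to p2) \to (p2 \lor p1)) \to (p1 \lor (p1 \to \neg p1)); the model is not a countermodel.

No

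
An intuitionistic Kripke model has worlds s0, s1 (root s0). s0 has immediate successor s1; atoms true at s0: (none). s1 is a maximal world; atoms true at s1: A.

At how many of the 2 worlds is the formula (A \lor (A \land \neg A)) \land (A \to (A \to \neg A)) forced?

0

s0: does not force it — s0 \nVdash (A \lor (A \land \neg A)) \land (A \to (A \to \neg A)) since s0 fails A \lor (A \land \neg A).
s1: does not force it — s1 \nVdash (A \lor (A \land \neg A)) \land (A \to (A \to \neg A)) since s1 fails A \to (A \to \neg A).
Worlds forcing the formula: { }.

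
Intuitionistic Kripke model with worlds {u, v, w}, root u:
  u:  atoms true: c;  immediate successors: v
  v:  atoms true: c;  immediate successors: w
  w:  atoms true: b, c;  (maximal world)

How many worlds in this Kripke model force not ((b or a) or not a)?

u: does not force it — u does not force not ((b or a) or not a) since u is accessible from u and u forces (b or a) or not a.
v: does not force it — v does not force not ((b or a) or not a) since v is accessible from v and v forces (b or a) or not a.
w: does not force it — w does not force not ((b or a) or not a) since w is accessible from w and w forces (b or a) or not a.
Worlds forcing the formula: { }.

0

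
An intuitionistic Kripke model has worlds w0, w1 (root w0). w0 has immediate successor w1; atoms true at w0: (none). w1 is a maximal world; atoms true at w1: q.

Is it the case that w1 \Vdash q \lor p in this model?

w1 \Vdash q \lor p via the disjunct q.

Yes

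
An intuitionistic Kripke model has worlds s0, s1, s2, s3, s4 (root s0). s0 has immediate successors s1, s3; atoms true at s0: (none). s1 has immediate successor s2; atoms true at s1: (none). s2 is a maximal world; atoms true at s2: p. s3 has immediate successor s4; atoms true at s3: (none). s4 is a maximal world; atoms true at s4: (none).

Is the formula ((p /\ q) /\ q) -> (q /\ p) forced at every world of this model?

s0 ||- ((p /\ q) /\ q) -> (q /\ p) vacuously: no world accessible from s0 forces the antecedent (p /\ q) /\ q.
Since the root s0 forces ((p /\ q) /\ q) -> (q /\ p) and forcing is persistent (monotone upward), every world forces it.

Yes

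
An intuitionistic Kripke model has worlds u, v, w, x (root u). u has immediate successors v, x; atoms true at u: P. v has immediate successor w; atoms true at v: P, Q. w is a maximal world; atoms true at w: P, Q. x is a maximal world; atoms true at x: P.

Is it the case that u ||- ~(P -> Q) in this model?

u ||-/- ~(P -> Q) since v is accessible from u and v ||- P -> Q.
v ||- P -> Q: every world accessible from v that forces P (namely v, w) also forces Q.

No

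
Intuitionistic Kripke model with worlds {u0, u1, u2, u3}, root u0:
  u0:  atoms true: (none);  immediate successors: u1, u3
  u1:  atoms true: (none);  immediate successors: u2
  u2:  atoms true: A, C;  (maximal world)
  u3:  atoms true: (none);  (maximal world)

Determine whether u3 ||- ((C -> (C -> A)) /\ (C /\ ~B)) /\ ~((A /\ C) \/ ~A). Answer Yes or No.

u3 ||-/- ((C -> (C -> A)) /\ (C /\ ~B)) /\ ~((A /\ C) \/ ~A) since u3 fails (C -> (C -> A)) /\ (C /\ ~B).

No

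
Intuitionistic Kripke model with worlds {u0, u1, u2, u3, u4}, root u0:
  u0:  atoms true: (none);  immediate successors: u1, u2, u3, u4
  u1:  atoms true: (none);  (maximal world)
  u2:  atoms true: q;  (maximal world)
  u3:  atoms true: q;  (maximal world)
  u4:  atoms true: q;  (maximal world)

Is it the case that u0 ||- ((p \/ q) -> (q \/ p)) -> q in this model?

No

u0 ||-/- ((p \/ q) -> (q \/ p)) -> q: already at u0 itself, u0 ||- (p \/ q) -> (q \/ p) but u0 ||-/- q.
u0 lacks atom q, so u0 ||-/- q.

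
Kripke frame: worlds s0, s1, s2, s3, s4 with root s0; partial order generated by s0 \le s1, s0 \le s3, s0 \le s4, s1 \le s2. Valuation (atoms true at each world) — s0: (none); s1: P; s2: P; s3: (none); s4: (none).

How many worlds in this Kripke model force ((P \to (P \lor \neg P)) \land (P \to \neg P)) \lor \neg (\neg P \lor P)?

2

s0: does not force it — s0 \nVdash ((P \to (P \lor \neg P)) \land (P \to \neg P)) \lor \neg (\neg P \lor P): neither disjunct is forced at s0.
s1: does not force it — s1 \nVdash ((P \to (P \lor \neg P)) \land (P \to \neg P)) \lor \neg (\neg P \lor P): neither disjunct is forced at s1.
s2: does not force it — s2 \nVdash ((P \to (P \lor \neg P)) \land (P \to \neg P)) \lor \neg (\neg P \lor P): neither disjunct is forced at s2.
s3: forces it.
s4: forces it.
Worlds forcing the formula: {s3, s4}.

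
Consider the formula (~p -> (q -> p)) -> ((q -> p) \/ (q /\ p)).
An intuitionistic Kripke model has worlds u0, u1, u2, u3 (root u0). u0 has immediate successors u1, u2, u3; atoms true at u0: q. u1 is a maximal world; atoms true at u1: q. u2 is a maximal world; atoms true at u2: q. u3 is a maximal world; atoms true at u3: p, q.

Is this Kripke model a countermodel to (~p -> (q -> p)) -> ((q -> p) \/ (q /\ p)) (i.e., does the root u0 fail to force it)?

No

u0 ||- (~p -> (q -> p)) -> ((q -> p) \/ (q /\ p)): every world accessible from u0 that forces ~p -> (q -> p) (namely u3) also forces (q -> p) \/ (q /\ p).
So the root u0 forces (~p -> (q -> p)) -> ((q -> p) \/ (q /\ p)); the model is not a countermodel.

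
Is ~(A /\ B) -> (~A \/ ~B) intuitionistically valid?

No

This is the constructively invalid direction of De Morgan's law for conjunction, which is not intuitionistically valid.
A Kripke countermodel: worlds u0, u1, u2; order generated by u0 <= u1, u0 <= u2; atoms true at each world — u0:{}; u1:{A}; u2:{B}.
u0 ||-/- ~(A /\ B) -> (~A \/ ~B): already at u0 itself, u0 ||- ~(A /\ B) but u0 ||-/- ~A \/ ~B.
u0 ||-/- ~A \/ ~B: neither disjunct is forced at u0.
u0 ||-/- ~A since u1 is accessible from u0 and u1 ||- A.
So the root u0 does not force the formula.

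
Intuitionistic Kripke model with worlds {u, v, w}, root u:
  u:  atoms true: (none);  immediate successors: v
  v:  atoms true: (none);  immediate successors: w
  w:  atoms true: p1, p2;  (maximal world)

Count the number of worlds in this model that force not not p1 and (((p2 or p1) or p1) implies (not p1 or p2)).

u: forces it.
v: forces it.
w: forces it.
Worlds forcing the formula: {u, v, w}.

3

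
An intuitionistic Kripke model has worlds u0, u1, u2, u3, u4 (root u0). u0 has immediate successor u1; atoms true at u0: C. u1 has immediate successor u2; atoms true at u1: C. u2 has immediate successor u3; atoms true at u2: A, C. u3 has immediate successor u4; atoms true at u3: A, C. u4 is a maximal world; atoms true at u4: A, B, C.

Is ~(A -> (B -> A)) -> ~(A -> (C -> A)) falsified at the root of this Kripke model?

u0 ||- ~(A -> (B -> A)) -> ~(A -> (C -> A)) vacuously: no world accessible from u0 forces the antecedent ~(A -> (B -> A)).
So the root u0 forces ~(A -> (B -> A)) -> ~(A -> (C -> A)); the model is not a countermodel.

No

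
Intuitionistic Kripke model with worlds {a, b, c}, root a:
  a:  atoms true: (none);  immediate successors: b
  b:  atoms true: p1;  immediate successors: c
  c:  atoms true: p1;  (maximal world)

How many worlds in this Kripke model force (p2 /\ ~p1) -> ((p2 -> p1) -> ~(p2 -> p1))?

3

a: forces it.
b: forces it.
c: forces it.
Worlds forcing the formula: {a, b, c}.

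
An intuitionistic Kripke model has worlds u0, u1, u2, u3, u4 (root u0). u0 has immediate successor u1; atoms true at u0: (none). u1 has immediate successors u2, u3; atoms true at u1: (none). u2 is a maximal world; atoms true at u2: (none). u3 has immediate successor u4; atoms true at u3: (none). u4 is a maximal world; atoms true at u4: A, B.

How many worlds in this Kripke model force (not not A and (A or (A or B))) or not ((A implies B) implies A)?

u0: does not force it — u0 does not force (not not A and (A or (A or B))) or not ((A implies B) implies A): neither disjunct is forced at u0.
u1: does not force it — u1 does not force (not not A and (A or (A or B))) or not ((A implies B) implies A): neither disjunct is forced at u1.
u2: forces it.
u3: does not force it — u3 does not force (not not A and (A or (A or B))) or not ((A implies B) implies A): neither disjunct is forced at u3.
u4: forces it.
Worlds forcing the formula: {u2, u4}.

2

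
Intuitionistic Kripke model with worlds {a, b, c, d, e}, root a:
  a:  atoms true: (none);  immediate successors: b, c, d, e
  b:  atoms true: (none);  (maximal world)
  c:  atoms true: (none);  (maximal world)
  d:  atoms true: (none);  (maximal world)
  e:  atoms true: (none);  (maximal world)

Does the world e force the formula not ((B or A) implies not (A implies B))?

e does not force not ((B or A) implies not (A implies B)) since e is accessible from e and e forces (B or A) implies not (A implies B).
e forces (B or A) implies not (A implies B) vacuously: no world accessible from e forces the antecedent B or A.

No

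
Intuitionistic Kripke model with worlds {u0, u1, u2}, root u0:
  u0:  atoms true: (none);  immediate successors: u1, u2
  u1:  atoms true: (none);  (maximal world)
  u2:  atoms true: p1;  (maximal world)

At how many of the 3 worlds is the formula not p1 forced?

1

u0: does not force it — u0 does not force not p1 since u2 is accessible from u0 and u2 forces p1.
u1: forces it.
u2: does not force it.
Worlds forcing the formula: {u1}.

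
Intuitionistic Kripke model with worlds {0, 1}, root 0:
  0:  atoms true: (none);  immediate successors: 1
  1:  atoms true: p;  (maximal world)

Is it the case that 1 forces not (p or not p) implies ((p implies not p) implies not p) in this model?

1 forces not (p or not p) implies ((p implies not p) implies not p) vacuously: no world accessible from 1 forces the antecedent not (p or not p).

Yes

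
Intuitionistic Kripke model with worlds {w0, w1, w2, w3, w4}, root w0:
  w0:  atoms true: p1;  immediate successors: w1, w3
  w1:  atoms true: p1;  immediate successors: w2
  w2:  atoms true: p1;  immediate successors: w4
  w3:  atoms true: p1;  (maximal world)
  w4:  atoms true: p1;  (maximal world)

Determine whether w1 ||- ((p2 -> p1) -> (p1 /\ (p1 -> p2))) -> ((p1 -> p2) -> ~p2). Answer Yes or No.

w1 ||- ((p2 -> p1) -> (p1 /\ (p1 -> p2))) -> ((p1 -> p2) -> ~p2) vacuously: no world accessible from w1 forces the antecedent (p2 -> p1) -> (p1 /\ (p1 -> p2)).

Yes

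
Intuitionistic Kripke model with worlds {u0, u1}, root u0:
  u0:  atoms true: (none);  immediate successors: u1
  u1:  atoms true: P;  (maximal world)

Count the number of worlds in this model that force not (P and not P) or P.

2

u0: forces it.
u1: forces it.
Worlds forcing the formula: {u0, u1}.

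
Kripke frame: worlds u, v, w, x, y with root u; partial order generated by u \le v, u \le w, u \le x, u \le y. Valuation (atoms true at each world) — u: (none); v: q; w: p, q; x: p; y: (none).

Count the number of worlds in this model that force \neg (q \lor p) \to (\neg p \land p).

3

u: does not force it — u \nVdash \neg (q \lor p) \to (\neg p \land p): at the accessible world y, y \Vdash \neg (q \lor p) but y \nVdash \neg p \land p.
v: forces it.
w: forces it.
x: forces it.
y: does not force it — y \nVdash \neg (q \lor p) \to (\neg p \land p): already at y itself, y \Vdash \neg (q \lor p) but y \nVdash \neg p \land p.
Worlds forcing the formula: {v, w, x}.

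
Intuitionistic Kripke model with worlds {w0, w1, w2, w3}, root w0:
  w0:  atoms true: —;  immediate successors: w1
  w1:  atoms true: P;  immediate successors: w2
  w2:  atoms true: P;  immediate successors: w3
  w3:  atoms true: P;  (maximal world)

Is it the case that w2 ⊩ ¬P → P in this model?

w2 ⊩ ¬P → P vacuously: no world accessible from w2 forces the antecedent ¬P.

Yes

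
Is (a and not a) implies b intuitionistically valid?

This is an instance of ex falso quodlibet, which is intuitionistically derivable.
No world can force both a and not a, so the antecedent a and not a is never forced and the implication holds vacuously at every world.

Yes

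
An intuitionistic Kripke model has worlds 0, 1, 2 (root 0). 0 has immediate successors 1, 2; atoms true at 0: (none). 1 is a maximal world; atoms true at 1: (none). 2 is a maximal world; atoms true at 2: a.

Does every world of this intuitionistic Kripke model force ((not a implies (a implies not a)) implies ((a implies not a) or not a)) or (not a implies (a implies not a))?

Yes

0 forces ((not a implies (a implies not a)) implies ((a implies not a) or not a)) or (not a implies (a implies not a)) via the disjunct not a implies (a implies not a).
Since the root 0 forces ((not a implies (a implies not a)) implies ((a implies not a) or not a)) or (not a implies (a implies not a)) and forcing is persistent (monotone upward), every world forces it.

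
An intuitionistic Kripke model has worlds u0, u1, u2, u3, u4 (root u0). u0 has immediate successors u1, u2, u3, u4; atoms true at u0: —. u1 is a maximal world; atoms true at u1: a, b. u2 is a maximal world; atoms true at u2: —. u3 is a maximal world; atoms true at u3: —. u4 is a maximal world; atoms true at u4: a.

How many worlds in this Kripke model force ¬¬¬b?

u0: does not force it — u0 ⊮ ¬¬¬b since u1 is accessible from u0 and u1 ⊩ ¬¬b.
u1: does not force it — u1 ⊮ ¬¬¬b since u1 is accessible from u1 and u1 ⊩ ¬¬b.
u2: forces it.
u3: forces it.
u4: forces it.
Worlds forcing the formula: {u2, u3, u4}.

3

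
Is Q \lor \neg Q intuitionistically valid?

No

This is the law of excluded middle, which is not intuitionistically valid.
A Kripke countermodel: worlds u, v; order generated by u \le v; atoms true at each world — u:{}; v:{Q}.
u \nVdash Q \lor \neg Q: neither disjunct is forced at u.
u lacks atom Q, so u \nVdash Q.
So the root u does not force the formula.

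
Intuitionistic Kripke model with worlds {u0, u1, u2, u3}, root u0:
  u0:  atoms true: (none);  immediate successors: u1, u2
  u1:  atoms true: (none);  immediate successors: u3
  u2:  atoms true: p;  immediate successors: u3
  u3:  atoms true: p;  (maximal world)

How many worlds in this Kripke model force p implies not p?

0

u0: does not force it — u0 does not force p implies not p: at the accessible world u2, u2 forces p but u2 does not force not p.
u1: does not force it — u1 does not force p implies not p: at the accessible world u3, u3 forces p but u3 does not force not p.
u2: does not force it.
u3: does not force it.
Worlds forcing the formula: { }.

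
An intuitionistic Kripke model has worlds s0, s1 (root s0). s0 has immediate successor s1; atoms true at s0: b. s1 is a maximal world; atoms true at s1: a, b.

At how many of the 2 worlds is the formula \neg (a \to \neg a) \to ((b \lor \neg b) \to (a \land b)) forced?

1

s0: does not force it — s0 \nVdash \neg (a \to \neg a) \to ((b \lor \neg b) \to (a \land b)): already at s0 itself, s0 \Vdash \neg (a \to \neg a) but s0 \nVdash (b \lor \neg b) \to (a \land b).
s1: forces it.
Worlds forcing the formula: {s1}.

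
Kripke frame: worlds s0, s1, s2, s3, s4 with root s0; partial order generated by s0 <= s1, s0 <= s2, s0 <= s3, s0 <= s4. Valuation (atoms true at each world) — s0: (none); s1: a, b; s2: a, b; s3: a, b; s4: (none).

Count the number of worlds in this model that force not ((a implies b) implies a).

1

s0: does not force it — s0 does not force not ((a implies b) implies a) since s1 is accessible from s0 and s1 forces (a implies b) implies a.
s1: does not force it.
s2: does not force it.
s3: does not force it.
s4: forces it.
Worlds forcing the formula: {s4}.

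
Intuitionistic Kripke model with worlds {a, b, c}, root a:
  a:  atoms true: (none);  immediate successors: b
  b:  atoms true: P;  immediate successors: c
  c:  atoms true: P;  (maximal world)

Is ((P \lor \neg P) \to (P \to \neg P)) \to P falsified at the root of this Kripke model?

No

a \Vdash ((P \lor \neg P) \to (P \to \neg P)) \to P vacuously: no world accessible from a forces the antecedent (P \lor \neg P) \to (P \to \neg P).
So the root a forces ((P \lor \neg P) \to (P \to \neg P)) \to P; the model is not a countermodel.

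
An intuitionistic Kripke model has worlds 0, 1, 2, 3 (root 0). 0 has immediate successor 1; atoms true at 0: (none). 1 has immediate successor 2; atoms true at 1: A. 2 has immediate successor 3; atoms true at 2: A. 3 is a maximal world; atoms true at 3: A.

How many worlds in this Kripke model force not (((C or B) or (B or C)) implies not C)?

0

0: does not force it — 0 does not force not (((C or B) or (B or C)) implies not C) since 0 is accessible from 0 and 0 forces ((C or B) or (B or C)) implies not C.
1: does not force it.
2: does not force it.
3: does not force it.
Worlds forcing the formula: { }.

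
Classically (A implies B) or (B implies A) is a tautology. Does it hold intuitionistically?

This is the Gödel–Dummett linearity axiom, which is not intuitionistically valid.
A Kripke countermodel: worlds s0, s1, s2; order generated by s0 <= s1, s0 <= s2; atoms true at each world — s0:{}; s1:{A}; s2:{B}.
s0 does not force (A implies B) or (B implies A): neither disjunct is forced at s0.
s0 does not force A implies B: at the accessible world s1, s1 forces A but s1 does not force B.
s1 lacks atom B, so s1 does not force B.
So the root s0 does not force the formula.

No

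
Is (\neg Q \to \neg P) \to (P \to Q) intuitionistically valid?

No

This is the converse of contraposition, which is not intuitionistically valid.
A Kripke countermodel: worlds s0, s1; order generated by s0 \le s1; atoms true at each world — s0:{P}; s1:{P,Q}.
s0 \nVdash (\neg Q \to \neg P) \to (P \to Q): already at s0 itself, s0 \Vdash \neg Q \to \neg P but s0 \nVdash P \to Q.
s0 \nVdash P \to Q: already at s0 itself, s0 \Vdash P but s0 \nVdash Q.
s0 lacks atom Q, so s0 \nVdash Q.
So the root s0 does not force the formula.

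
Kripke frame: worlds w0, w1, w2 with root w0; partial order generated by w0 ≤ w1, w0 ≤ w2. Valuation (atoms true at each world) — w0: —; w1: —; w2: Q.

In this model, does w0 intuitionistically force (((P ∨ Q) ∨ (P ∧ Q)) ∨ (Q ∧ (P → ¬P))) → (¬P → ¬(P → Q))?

w0 ⊮ (((P ∨ Q) ∨ (P ∧ Q)) ∨ (Q ∧ (P → ¬P))) → (¬P → ¬(P → Q)): at the accessible world w2, w2 ⊩ ((P ∨ Q) ∨ (P ∧ Q)) ∨ (Q ∧ (P → ¬P)) but w2 ⊮ ¬P → ¬(P → Q).
w2 ⊮ ¬P → ¬(P → Q): already at w2 itself, w2 ⊩ ¬P but w2 ⊮ ¬(P → Q).
w2 ⊮ ¬(P → Q) since w2 is accessible from w2 and w2 ⊩ P → Q.

No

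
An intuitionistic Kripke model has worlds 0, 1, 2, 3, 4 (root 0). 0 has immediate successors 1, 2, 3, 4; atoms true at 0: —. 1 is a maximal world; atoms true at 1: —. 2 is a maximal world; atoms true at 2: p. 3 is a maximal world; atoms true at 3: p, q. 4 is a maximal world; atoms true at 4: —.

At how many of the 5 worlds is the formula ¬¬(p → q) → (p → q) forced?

0: forces it.
1: forces it.
2: forces it.
3: forces it.
4: forces it.
Worlds forcing the formula: {0, 1, 2, 3, 4}.

5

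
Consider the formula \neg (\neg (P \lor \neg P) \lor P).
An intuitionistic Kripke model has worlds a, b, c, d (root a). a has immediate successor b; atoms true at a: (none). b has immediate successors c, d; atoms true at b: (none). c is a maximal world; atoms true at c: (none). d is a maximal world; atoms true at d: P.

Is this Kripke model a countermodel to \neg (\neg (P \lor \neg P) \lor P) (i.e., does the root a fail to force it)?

Yes

a \nVdash \neg (\neg (P \lor \neg P) \lor P) since d is accessible from a and d \Vdash \neg (P \lor \neg P) \lor P.
d \Vdash \neg (P \lor \neg P) \lor P via the disjunct P.
So the root a does not force \neg (\neg (P \lor \neg P) \lor P); the model is a countermodel.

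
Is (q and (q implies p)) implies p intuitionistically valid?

This is modus ponens in implicational form, which is intuitionistically derivable.
If a world forces q and q implies p, then applying the implication at that world (which is accessible from itself) gives p.

Yes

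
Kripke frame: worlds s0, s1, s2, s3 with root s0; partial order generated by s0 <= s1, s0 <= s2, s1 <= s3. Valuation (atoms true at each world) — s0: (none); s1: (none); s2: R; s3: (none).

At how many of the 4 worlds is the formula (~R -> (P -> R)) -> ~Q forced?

s0: forces it.
s1: forces it.
s2: forces it.
s3: forces it.
Worlds forcing the formula: {s0, s1, s2, s3}.

4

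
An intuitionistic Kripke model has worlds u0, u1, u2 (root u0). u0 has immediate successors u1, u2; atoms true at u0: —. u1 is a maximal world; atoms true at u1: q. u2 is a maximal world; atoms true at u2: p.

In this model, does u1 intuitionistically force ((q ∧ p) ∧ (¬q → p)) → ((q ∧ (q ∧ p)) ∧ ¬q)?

u1 ⊩ ((q ∧ p) ∧ (¬q → p)) → ((q ∧ (q ∧ p)) ∧ ¬q) vacuously: no world accessible from u1 forces the antecedent (q ∧ p) ∧ (¬q → p).

Yes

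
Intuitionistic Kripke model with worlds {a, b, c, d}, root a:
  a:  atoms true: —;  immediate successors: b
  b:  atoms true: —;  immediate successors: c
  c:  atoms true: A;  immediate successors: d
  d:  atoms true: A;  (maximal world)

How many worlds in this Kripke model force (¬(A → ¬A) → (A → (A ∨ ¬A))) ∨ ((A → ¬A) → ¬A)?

a: forces it.
b: forces it.
c: forces it.
d: forces it.
Worlds forcing the formula: {a, b, c, d}.

4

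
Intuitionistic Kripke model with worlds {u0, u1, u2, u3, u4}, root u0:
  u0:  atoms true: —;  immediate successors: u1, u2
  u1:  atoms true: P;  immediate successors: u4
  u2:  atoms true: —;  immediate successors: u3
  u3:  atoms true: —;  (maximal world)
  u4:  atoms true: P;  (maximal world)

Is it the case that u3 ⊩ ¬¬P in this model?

No

u3 ⊮ ¬¬P since u3 is accessible from u3 and u3 ⊩ ¬P.
u3 ⊩ ¬P: no world accessible from u3 forces P.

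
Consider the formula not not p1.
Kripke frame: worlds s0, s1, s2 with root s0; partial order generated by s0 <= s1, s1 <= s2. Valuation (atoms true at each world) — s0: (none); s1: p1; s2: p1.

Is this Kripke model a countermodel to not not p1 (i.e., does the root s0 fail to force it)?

No

s0 forces not not p1: no world accessible from s0 forces not p1.
So the root s0 forces not not p1; the model is not a countermodel.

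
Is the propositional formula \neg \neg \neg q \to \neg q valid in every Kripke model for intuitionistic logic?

Yes

This is triple-negation reduction, which is intuitionistically derivable.
Assume \neg \neg \neg q and suppose q. Then \neg \neg q (double-negation introduction), contradicting \neg \neg \neg q. So \neg q.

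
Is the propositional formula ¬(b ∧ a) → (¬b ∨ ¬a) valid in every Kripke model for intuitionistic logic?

No

This is the constructively invalid direction of De Morgan's law for conjunction, which is not intuitionistically valid.
A Kripke countermodel: worlds u0, u1, u2; order generated by u0 ≤ u1, u0 ≤ u2; atoms true at each world — u0:{}; u1:{b}; u2:{a}.
u0 ⊮ ¬(b ∧ a) → (¬b ∨ ¬a): already at u0 itself, u0 ⊩ ¬(b ∧ a) but u0 ⊮ ¬b ∨ ¬a.
u0 ⊮ ¬b ∨ ¬a: neither disjunct is forced at u0.
u0 ⊮ ¬b since u1 is accessible from u0 and u1 ⊩ b.
So the root u0 does not force the formula.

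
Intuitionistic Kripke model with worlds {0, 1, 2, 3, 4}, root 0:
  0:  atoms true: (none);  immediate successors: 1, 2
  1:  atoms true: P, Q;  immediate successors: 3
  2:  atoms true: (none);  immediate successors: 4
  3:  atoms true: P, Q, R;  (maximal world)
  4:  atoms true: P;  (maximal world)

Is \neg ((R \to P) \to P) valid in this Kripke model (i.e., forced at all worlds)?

Not every world: 0 \nVdash \neg ((R \to P) \to P).
0 \nVdash \neg ((R \to P) \to P) since 1 is accessible from 0 and 1 \Vdash (R \to P) \to P.
1 \Vdash (R \to P) \to P: every world accessible from 1 that forces R \to P (namely 1, 3) also forces P.

No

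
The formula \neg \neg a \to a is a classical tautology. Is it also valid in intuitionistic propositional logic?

This is double-negation elimination, which is not intuitionistically valid.
A Kripke countermodel: worlds 0, 1; order generated by 0 \le 1; atoms true at each world — 0:{}; 1:{a}.
0 \nVdash \neg \neg a \to a: already at 0 itself, 0 \Vdash \neg \neg a but 0 \nVdash a.
0 lacks atom a, so 0 \nVdash a.
So the root 0 does not force the formula.

No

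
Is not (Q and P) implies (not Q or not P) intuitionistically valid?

This is the constructively invalid direction of De Morgan's law for conjunction, which is not intuitionistically valid.
A Kripke countermodel: worlds 0, 1, 2; order generated by 0 <= 1, 0 <= 2; atoms true at each world — 0:{}; 1:{Q}; 2:{P}.
0 does not force not (Q and P) implies (not Q or not P): already at 0 itself, 0 forces not (Q and P) but 0 does not force not Q or not P.
0 does not force not Q or not P: neither disjunct is forced at 0.
0 does not force not Q since 1 is accessible from 0 and 1 forces Q.
So the root 0 does not force the formula.

No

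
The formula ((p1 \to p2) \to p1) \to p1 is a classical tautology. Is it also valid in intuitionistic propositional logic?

This is Peirce's law, which is not intuitionistically valid.
A Kripke countermodel: worlds u, v; order generated by u \le v; atoms true at each world — u:{}; v:{p1}.
u \nVdash ((p1 \to p2) \to p1) \to p1: already at u itself, u \Vdash (p1 \to p2) \to p1 but u \nVdash p1.
u lacks atom p1, so u \nVdash p1.
So the root u does not force the formula.

No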